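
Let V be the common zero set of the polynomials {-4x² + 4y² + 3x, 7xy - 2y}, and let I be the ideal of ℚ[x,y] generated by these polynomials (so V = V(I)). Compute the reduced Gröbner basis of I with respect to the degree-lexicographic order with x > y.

f_1 = -4x² + 4y² + 3x, LT = x².
f_2 = 7xy - 2y, LT = xy.

S(f_1,f_2): lcm = x²y. S = -y³ - 13/28xy.
  leading term y³: no divisor's leading term divides it; move -y³ to the remainder.
  leading term xy: subtract (-13/196)·f_2 from -13/28xy → -13/98y
  leading term y: no divisor's leading term divides it; move -13/98y to the remainder.
  remainder -y³ - 13/98y ≠ 0; add g_3 = -y³ - 13/98y to the basis.

The other S-polynomials (S(f_1,g_3), S(f_2,g_3)) all reduce to 0 modulo the current basis, so we have a Gröbner basis.

G = {y³ + 13/98y, x² - y² - ¾x, xy - 2/7y}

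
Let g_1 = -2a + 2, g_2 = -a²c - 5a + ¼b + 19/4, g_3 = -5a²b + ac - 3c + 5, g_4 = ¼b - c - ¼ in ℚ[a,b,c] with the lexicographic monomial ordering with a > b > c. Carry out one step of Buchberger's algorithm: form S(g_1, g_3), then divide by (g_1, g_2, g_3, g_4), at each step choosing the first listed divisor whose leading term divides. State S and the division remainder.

S(g_1, g_3) = -ab + ⅕ac - ⅗c + 1; remainder on division = -22/5c.

lcm(LM(g_1), LM(g_3)) = a²b.
S = (lcm/LT(g_1))·g_1 − (lcm/LT(g_3))·g_3 = -ab + ⅕ac - ⅗c + 1.
Reduce S modulo (g_1, g_2, g_3, g_4) in that order:
  leading term ab: subtract (½b)·g_1 from -ab + ⅕ac - ⅗c + 1 → ⅕ac - b - ⅗c + 1
  leading term ac: subtract (-1/10c)·g_1 from ⅕ac - b - ⅗c + 1 → -b - ⅖c + 1
  leading term b: subtract (-4)·g_4 from -b - ⅖c + 1 → -22/5c
  leading term c: no divisor's leading term divides it; move -22/5c to the remainder.
The remainder -22/5c is nonzero, so it would be added as the next basis element.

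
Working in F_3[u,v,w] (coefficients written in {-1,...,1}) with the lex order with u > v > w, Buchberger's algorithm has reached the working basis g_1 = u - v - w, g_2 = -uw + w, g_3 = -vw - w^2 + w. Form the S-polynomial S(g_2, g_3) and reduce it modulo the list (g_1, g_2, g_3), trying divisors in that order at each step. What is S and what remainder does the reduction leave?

lcm(LM(g_2), LM(g_3)) = uvw.
S = (lcm/LT(g_2))·g_2 − (lcm/LT(g_3))·g_3 = -uw^2 + uw - vw.
Reduce S modulo (g_1, g_2, g_3) in that order:
  leading term uw^2: subtract (-w^2)·g_1 from -uw^2 + uw - vw → uw - vw^2 - vw - w^3
  leading term uw: subtract (w)·g_1 from uw - vw^2 - vw - w^3 → -vw^2 - w^3 + w^2
  leading term vw^2: subtract (w)·g_3 from -vw^2 - w^3 + w^2 → 0
The remainder is 0, so this S-polynomial contributes no new basis element.

S(g_2, g_3) = -uw^2 + uw - vw; remainder on division = 0.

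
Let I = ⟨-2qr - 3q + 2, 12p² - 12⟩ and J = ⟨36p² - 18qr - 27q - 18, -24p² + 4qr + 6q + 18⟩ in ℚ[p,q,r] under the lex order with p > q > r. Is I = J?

No, the ideals differ.

Equality of ideals is decidable: compute both reduced Gröbner bases (unique for the ordering) and check whether they agree.
Buchberger on the first generating set:
f_1 = -2qr - 3q + 2, LT = qr.
f_2 = 12p² - 12, LT = p².

S(f_1,f_2): leading monomials are coprime, so the S-polynomial reduces to 0 (Buchberger's first criterion).
Every S-polynomial of the final basis reduces to 0, so we have a Gröbner basis.
Inter-reduce: drop elements whose leading term is divisible by another's, tail-reduce, and make monic.
Reduced Gröbner basis: {p² - 1, qr + 3/2q - 1}.

Buchberger on the second generating set:
h_1 = 36p² - 18qr - 27q - 18, LT = p².
h_2 = -24p² + 4qr + 6q + 18, LT = p².

S(h_1,h_2): lcm = p². S = -⅓qr - ½q + ¼.
  leading term qr: no divisor's leading term divides it; move -⅓qr to the remainder.
  leading term q: no divisor's leading term divides it; move -½q to the remainder.
  leading term 1: no divisor's leading term divides it; move ¼ to the remainder.
  remainder -⅓qr - ½q + ¼ ≠ 0; add k_3 = -⅓qr - ½q + ¼ to the basis.

S(h_1,k_3): leading monomials are coprime, so the S-polynomial reduces to 0 (Buchberger's first criterion).
S(h_2,k_3): leading monomials are coprime, so the S-polynomial reduces to 0 (Buchberger's first criterion).
Every S-polynomial of the final basis reduces to 0, so we have a Gröbner basis.
Inter-reduce: drop elements whose leading term is divisible by another's, tail-reduce, and make monic.
Reduced Gröbner basis: {p² - ⅞, qr + 3/2q - ¾}.

The bases are distinct; the ideals are different.
The same test decides containment: I ⊆ J iff every generator of I reduces to 0 modulo a Gröbner basis of J.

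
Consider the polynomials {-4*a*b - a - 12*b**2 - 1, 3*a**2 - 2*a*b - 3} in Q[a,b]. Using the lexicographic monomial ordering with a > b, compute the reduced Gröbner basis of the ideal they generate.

f_1 = -4*a*b - a - 12*b**2 - 1, LT = a*b.
f_2 = 3*a**2 - 2*a*b - 3, LT = a**2.

S(f_1,f_2): lcm = a**2*b. S = 1/4*a**2 + 11/3*a*b**2 + 1/4*a + b.
  leading term a**2: subtract (1/12)·f_2 from 1/4*a**2 + 11/3*a*b**2 + 1/4*a + b → 11/3*a*b**2 + 1/6*a*b + 1/4*a + b + 1/4
  leading term a*b**2: subtract (-11/12*b)·f_1 from 11/3*a*b**2 + 1/6*a*b + 1/4*a + b + 1/4 → -3/4*a*b + 1/4*a - 11*b**3 + 1/12*b + 1/4
  leading term a*b: subtract (3/16)·f_1 from -3/4*a*b + 1/4*a - 11*b**3 + 1/12*b + 1/4 → 7/16*a - 11*b**3 + 9/4*b**2 + 1/12*b + 7/16
  leading term a: no divisor's leading term divides it; move 7/16*a to the remainder.
  leading term b**3: no divisor's leading term divides it; move -11*b**3 to the remainder.
  leading term b**2: no divisor's leading term divides it; move 9/4*b**2 to the remainder.
  leading term b: no divisor's leading term divides it; move 1/12*b to the remainder.
  leading term 1: no divisor's leading term divides it; move 7/16 to the remainder.
  remainder 7/16*a - 11*b**3 + 9/4*b**2 + 1/12*b + 7/16 ≠ 0; add g_3 = 7/16*a - 11*b**3 + 9/4*b**2 + 1/12*b + 7/16 to the basis.

S(f_1,g_3): lcm = a*b. S = 1/4*a + 176/7*b**4 - 36/7*b**3 + 59/21*b**2 - b + 1/4.
  leading term a: subtract (4/7)·g_3 from 1/4*a + 176/7*b**4 - 36/7*b**3 + 59/21*b**2 - b + 1/4 → 176/7*b**4 + 8/7*b**3 + 32/21*b**2 - 22/21*b
  leading term b**4: no divisor's leading term divides it; move 176/7*b**4 to the remainder.
  leading term b**3: no divisor's leading term divides it; move 8/7*b**3 to the remainder.
  leading term b**2: no divisor's leading term divides it; move 32/21*b**2 to the remainder.
  leading term b: no divisor's leading term divides it; move -22/21*b to the remainder.
  remainder 176/7*b**4 + 8/7*b**3 + 32/21*b**2 - 22/21*b ≠ 0; add g_4 = 176/7*b**4 + 8/7*b**3 + 32/21*b**2 - 22/21*b to the basis.

The other S-polynomials (S(f_2,g_3), S(f_1,g_4), S(f_2,g_4), S(g_3,g_4)) all reduce to 0 modulo the current basis, so we have a Gröbner basis.
Inter-reduce: drop elements whose leading term is divisible by another's, tail-reduce, and make monic.

G = {a - 176/7*b**3 + 36/7*b**2 + 4/21*b + 1, b**4 + 1/22*b**3 + 2/33*b**2 - 1/24*b}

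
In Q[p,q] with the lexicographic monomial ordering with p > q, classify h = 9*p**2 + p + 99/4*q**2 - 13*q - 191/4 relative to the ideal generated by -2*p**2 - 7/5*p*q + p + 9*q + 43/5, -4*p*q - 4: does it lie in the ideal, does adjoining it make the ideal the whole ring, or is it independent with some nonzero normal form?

First compute the reduced Gröbner basis of I by Buchberger's algorithm.
f_1 = -2*p**2 - 7/5*p*q + p + 9*q + 43/5, LT = p**2.
f_2 = -4*p*q - 4, LT = p*q.

S(f_1,f_2): lcm = p**2*q. S = 7/10*p*q**2 - 1/2*p*q - p - 9/2*q**2 - 43/10*q.
  leading term p*q**2: subtract (-7/40*q)·f_2 from 7/10*p*q**2 - 1/2*p*q - p - 9/2*q**2 - 43/10*q → -1/2*p*q - p - 9/2*q**2 - 5*q
  leading term p*q: subtract (1/8)·f_2 from -1/2*p*q - p - 9/2*q**2 - 5*q → -p - 9/2*q**2 - 5*q + 1/2
  leading term p: no divisor's leading term divides it; move -p to the remainder.
  leading term q**2: no divisor's leading term divides it; move -9/2*q**2 to the remainder.
  leading term q: no divisor's leading term divides it; move -5*q to the remainder.
  leading term 1: no divisor's leading term divides it; move 1/2 to the remainder.
  remainder -p - 9/2*q**2 - 5*q + 1/2 ≠ 0; add k_3 = -p - 9/2*q**2 - 5*q + 1/2 to the basis.

S(f_2,k_3): lcm = p*q. S = -9/2*q**3 - 5*q**2 + 1/2*q + 1.
  leading term q**3: no divisor's leading term divides it; move -9/2*q**3 to the remainder.
  leading term q**2: no divisor's leading term divides it; move -5*q**2 to the remainder.
  leading term q: no divisor's leading term divides it; move 1/2*q to the remainder.
  leading term 1: no divisor's leading term divides it; move 1 to the remainder.
  remainder -9/2*q**3 - 5*q**2 + 1/2*q + 1 ≠ 0; add k_4 = -9/2*q**3 - 5*q**2 + 1/2*q + 1 to the basis.

The other S-polynomials (S(f_1,k_3), S(f_1,k_4), S(f_2,k_4), S(k_3,k_4)) all reduce to 0 modulo the current basis, so we have a Gröbner basis.
Inter-reduce: drop elements whose leading term is divisible by another's, tail-reduce, and make monic.
Reduced Gröbner basis: {p + 9/2*q**2 + 5*q - 1/2, q**3 + 10/9*q**2 - 1/9*q - 2/9}.
Label its elements g_1 = p + 9/2*q**2 + 5*q - 1/2, g_2 = q**3 + 10/9*q**2 - 1/9*q - 2/9.

Reduce h = 9*p**2 + p + 99/4*q**2 - 13*q - 191/4 modulo G:
  leading term p**2: subtract (9*p)·g_1 from 9*p**2 + p + 99/4*q**2 - 13*q - 191/4 → -81/2*p*q**2 - 45*p*q + 11/2*p + 99/4*q**2 - 13*q - 191/4
  leading term p*q**2: subtract (-81/2*q**2)·g_1 from -81/2*p*q**2 - 45*p*q + 11/2*p + 99/4*q**2 - 13*q - 191/4 → -45*p*q + 11/2*p + 729/4*q**4 + 405/2*q**3 + 9/2*q**2 - 13*q - 191/4
  leading term p*q: subtract (-45*q)·g_1 from -45*p*q + 11/2*p + 729/4*q**4 + 405/2*q**3 + 9/2*q**2 - 13*q - 191/4 → 11/2*p + 729/4*q**4 + 405*q**3 + 459/2*q**2 - 71/2*q - 191/4
  leading term p: subtract (11/2)·g_1 from 11/2*p + 729/4*q**4 + 405*q**3 + 459/2*q**2 - 71/2*q - 191/4 → 729/4*q**4 + 405*q**3 + 819/4*q**2 - 63*q - 45
  leading term q**4: subtract (729/4*q)·g_2 from 729/4*q**4 + 405*q**3 + 819/4*q**2 - 63*q - 45 → 405/2*q**3 + 225*q**2 - 45/2*q - 45
  leading term q**3: subtract (405/2)·g_2 from 405/2*q**3 + 225*q**2 - 45/2*q - 45 → 0
  normal form = 0.
Since the normal form is 0, h ∈ I.

The remainder on division by a Gröbner basis is unique — it is the normal form.

9*p**2 + p + 99/4*q**2 - 13*q - 191/4 lies in I (it reduces to 0).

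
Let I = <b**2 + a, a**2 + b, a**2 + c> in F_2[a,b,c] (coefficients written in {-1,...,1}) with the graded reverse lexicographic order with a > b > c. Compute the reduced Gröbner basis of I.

G = {a**2 + c, c**2 + a, b + c}

f_1 = b**2 + a, LT = b**2.
f_2 = a**2 + b, LT = a**2.
f_3 = a**2 + c, LT = a**2.

S(f_2,f_3): lcm = a**2. S = b + c.
  leading term b: no divisor's leading term divides it; move b to the remainder.
  leading term c: no divisor's leading term divides it; move c to the remainder.
  remainder b + c ≠ 0; add g_4 = b + c to the basis.

S(f_1,g_4): lcm = b**2. S = b*c + a.
  leading term b*c: subtract (c)·g_4 from b*c + a → c**2 + a
  leading term c**2: no divisor's leading term divides it; move c**2 to the remainder.
  leading term a: no divisor's leading term divides it; move a to the remainder.
  remainder c**2 + a ≠ 0; add g_5 = c**2 + a to the basis.

The other S-polynomials (S(f_1,f_2), S(f_1,f_3), S(f_2,g_4), S(f_3,g_4), S(f_1,g_5), S(f_2,g_5), S(f_3,g_5), S(g_4,g_5)) all reduce to 0 modulo the current basis, so we have a Gröbner basis.
Inter-reduce: drop elements whose leading term is divisible by another's, tail-reduce, and make monic.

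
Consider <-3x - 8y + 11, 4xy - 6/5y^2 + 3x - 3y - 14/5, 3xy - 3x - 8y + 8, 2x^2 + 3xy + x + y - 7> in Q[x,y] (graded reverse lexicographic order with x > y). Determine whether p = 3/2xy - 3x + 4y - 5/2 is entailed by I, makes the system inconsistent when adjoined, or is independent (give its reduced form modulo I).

First compute the reduced Gröbner basis of I by Buchberger's algorithm.
f_1 = -3x - 8y + 11, LT = x.
f_2 = 4xy - 6/5y^2 + 3x - 3y - 14/5, LT = xy.
f_3 = 3xy - 3x - 8y + 8, LT = xy.
f_4 = 2x^2 + 3xy + x + y - 7, LT = x^2.

S(f_1,f_2): lcm = xy. S = 89/30y^2 - 3/4x - 35/12y + 7/10.
  leading term y^2: no divisor's leading term divides it; move 89/30y^2 to the remainder.
  leading term x: subtract (1/4)·f_1 from -3/4x - 35/12y + 7/10 → -11/12y - 41/20
  leading term y: no divisor's leading term divides it; move -11/12y to the remainder.
  leading term 1: no divisor's leading term divides it; move -41/20 to the remainder.
  remainder 89/30y^2 - 11/12y - 41/20 ≠ 0; add h_5 = 89/30y^2 - 11/12y - 41/20 to the basis.

S(f_1,f_3): lcm = xy. S = 8/3y^2 + x - y - 8/3.
  leading term y^2: subtract (80/89)·h_5 from 8/3y^2 + x - y - 8/3 → x - 47/267y - 220/267
  leading term x: subtract (-1/3)·f_1 from x - 47/267y - 220/267 → -253/89y + 253/89
  leading term y: no divisor's leading term divides it; move -253/89y to the remainder.
  leading term 1: no divisor's leading term divides it; move 253/89 to the remainder.
  remainder -253/89y + 253/89 ≠ 0; add h_6 = -253/89y + 253/89 to the basis.

The other S-polynomials (S(f_1,f_4), S(f_2,f_3), S(f_2,f_4), S(f_3,f_4), S(f_1,h_5), S(f_2,h_5), S(f_3,h_5), S(f_4,h_5), S(f_1,h_6), S(f_2,h_6), S(f_3,h_6), S(f_4,h_6), S(h_5,h_6)) all reduce to 0 modulo the current basis, so we have a Gröbner basis.
Inter-reduce: drop elements whose leading term is divisible by another's, tail-reduce, and make monic.
Reduced Gröbner basis: {x - 1, y - 1}.
Label its elements g_1 = x - 1, g_2 = y - 1.

Reduce p = 3/2xy - 3x + 4y - 5/2 modulo G:
  leading term xy: subtract (3/2y)·g_1 from 3/2xy - 3x + 4y - 5/2 → -3x + 11/2y - 5/2
  leading term x: subtract (-3)·g_1 from -3x + 11/2y - 5/2 → 11/2y - 11/2
  leading term y: subtract (11/2)·g_2 from 11/2y - 11/2 → 0
  normal form = 0.
Since the normal form is 0, p ∈ I.

3/2xy - 3x + 4y - 5/2 lies in I (it reduces to 0).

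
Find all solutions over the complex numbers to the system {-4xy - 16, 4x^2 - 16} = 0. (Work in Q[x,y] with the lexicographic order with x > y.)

Compute a lex Gröbner basis by Buchberger's algorithm.
f_1 = -4xy - 16, LT = xy.
f_2 = 4x^2 - 16, LT = x^2.

S(f_1,f_2): lcm = x^2y. S = 4x + 4y.
  reduce S modulo (f_1, f_2):
  remainder 4x + 4y ≠ 0; add h_3 = 4x + 4y to the basis.

S(f_1,h_3): lcm = xy. S = -y^2 + 4.
  reduce S modulo (f_1, f_2, h_3):
  remainder -y^2 + 4 ≠ 0; add h_4 = -y^2 + 4 to the basis.

The other S-polynomials (S(f_2,h_3), S(f_1,h_4), S(f_2,h_4), S(h_3,h_4)) all reduce to 0 modulo the current basis, so we have a Gröbner basis.
Inter-reduce: drop elements whose leading term is divisible by another's, tail-reduce, and make monic.
Reduced Gröbner basis: {x + y, y^2 - 4}.

The lex basis is triangular: the last element involves only y. Solving y^2 - 4 = 0 gives y ∈ {-2, 2}; substituting each value into the earlier elements determines the remaining variables.
  y = -2: the earlier basis element becomes x - 2 = 0, giving x = 2 — point (2, -2).
  y = 2: the earlier basis element becomes x + 2 = 0, giving x = -2 — point (-2, 2).

{(2, -2), (-2, 2)}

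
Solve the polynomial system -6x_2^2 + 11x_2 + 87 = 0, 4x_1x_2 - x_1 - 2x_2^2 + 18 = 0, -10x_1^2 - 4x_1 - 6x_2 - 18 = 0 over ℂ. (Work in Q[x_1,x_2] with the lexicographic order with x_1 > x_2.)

Compute a lex Gröbner basis by Buchberger's algorithm.
f_1 = -6x_2^2 + 11x_2 + 87, LT = x_2^2.
f_2 = 4x_1x_2 - x_1 - 2x_2^2 + 18, LT = x_1x_2.
f_3 = -10x_1^2 - 4x_1 - 6x_2 - 18, LT = x_1^2.

S(f_1,f_2): lcm = x_1x_2^2. S = -19/12x_1x_2 - 29/2x_1 + 1/2x_2^3 - 9/2x_2.
  reduce S modulo (f_1, f_2, f_3):
  remainder -715/48x_1 + 143/48x_2 + 143/16 ≠ 0; add h_4 = -715/48x_1 + 143/48x_2 + 143/16 to the basis.

S(f_2,f_3): lcm = x_1^2x_2. S = -1/4x_1^2 - 1/2x_1x_2^2 - 2/5x_1x_2 + 9/2x_1 - 3/5x_2^2 - 9/5x_2.
  reduce S modulo (f_1, f_2, f_3, h_4):
  remainder -1639/360x_2 - 1639/120 ≠ 0; add h_5 = -1639/360x_2 - 1639/120 to the basis.

The other S-polynomials (S(f_1,f_3), S(f_1,h_4), S(f_2,h_4), S(f_3,h_4), S(f_1,h_5), S(f_2,h_5), S(f_3,h_5), S(h_4,h_5)) all reduce to 0 modulo the current basis, so we have a Gröbner basis.
Inter-reduce: drop elements whose leading term is divisible by another's, tail-reduce, and make monic.
Reduced Gröbner basis: {x_1, x_2 + 3}.

The lex basis is triangular: the last element involves only x_2. Solving x_2 + 3 = 0 gives x_2 ∈ {-3}; substituting each value into the earlier elements determines the remaining variables.
  x_2 = -3: the earlier basis element becomes x_1 = 0, giving x_1 = 0 — point (0, -3).

{(0, -3)}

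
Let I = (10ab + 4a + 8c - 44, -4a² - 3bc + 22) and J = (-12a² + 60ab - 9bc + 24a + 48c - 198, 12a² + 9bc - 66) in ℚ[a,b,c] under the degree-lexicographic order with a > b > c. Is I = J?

Yes, the ideals are equal.

For a fixed monomial order, each ideal has a unique reduced Gröbner basis; comparing bases decides equality.
Buchberger on the first generating set:
f_1 = 10ab + 4a + 8c - 44, LT = ab.
f_2 = -4a² - 3bc + 22, LT = a².

S(f_1,f_2): lcm = a²b. S = -¾b²c + ⅖a² + ⅘ac - 22/5a + 11/2b.
  leading term b²c: no divisor's leading term divides it; move -¾b²c to the remainder.
  leading term a²: subtract (-1/10)·f_2 from ⅖a² + ⅘ac - 22/5a + 11/2b → ⅘ac - 3/10bc - 22/5a + 11/2b + 11/5
  leading term ac: no divisor's leading term divides it; move ⅘ac to the remainder.
  leading term bc: no divisor's leading term divides it; move -3/10bc to the remainder.
  leading term a: no divisor's leading term divides it; move -22/5a to the remainder.
  leading term b: no divisor's leading term divides it; move 11/2b to the remainder.
  leading term 1: no divisor's leading term divides it; move 11/5 to the remainder.
  remainder -¾b²c + ⅘ac - 3/10bc - 22/5a + 11/2b + 11/5 ≠ 0; add g_3 = -¾b²c + ⅘ac - 3/10bc - 22/5a + 11/2b + 11/5 to the basis.

S(f_1,g_3): lcm = ab²c. S = 16/15a²c + ⅘bc² - 88/15a² + 22/3ab - 22/5bc + 44/15a.
  leading term a²c: subtract (-4/15c)·f_2 from 16/15a²c + ⅘bc² - 88/15a² + 22/3ab - 22/5bc + 44/15a → -88/15a² + 22/3ab - 22/5bc + 44/15a + 88/15c
  leading term a²: subtract (22/15)·f_2 from -88/15a² + 22/3ab - 22/5bc + 44/15a + 88/15c → 22/3ab + 44/15a + 88/15c - 484/15
  leading term ab: subtract (11/15)·f_1 from 22/3ab + 44/15a + 88/15c - 484/15 → 0
  remainder 0.

S(f_2,g_3): leading monomials are coprime, so the S-polynomial reduces to 0 (Buchberger's first criterion).
Every S-polynomial of the final basis reduces to 0, so we have a Gröbner basis.
Inter-reduce: drop elements whose leading term is divisible by another's, tail-reduce, and make monic.
Reduced Gröbner basis: {b²c - 16/15ac + ⅖bc + 88/15a - 22/3b - 44/15, a² + ¾bc - 11/2, ab + ⅖a + ⅘c - 22/5}.

Buchberger on the second generating set:
h_1 = -12a² + 60ab - 9bc + 24a + 48c - 198, LT = a².
h_2 = 12a² + 9bc - 66, LT = a².

S(h_1,h_2): lcm = a². S = -5ab - 2a - 4c + 22.
  leading term ab: no divisor's leading term divides it; move -5ab to the remainder.
  leading term a: no divisor's leading term divides it; move -2a to the remainder.
  leading term c: no divisor's leading term divides it; move -4c to the remainder.
  leading term 1: no divisor's leading term divides it; move 22 to the remainder.
  remainder -5ab - 2a - 4c + 22 ≠ 0; add k_3 = -5ab - 2a - 4c + 22 to the basis.

S(h_1,k_3): lcm = a²b. S = -5ab² + ¾b²c - ⅖a² - 2ab - ⅘ac - 4bc + 22/5a + 33/2b.
  leading term ab²: subtract (b)·k_3 from -5ab² + ¾b²c - ⅖a² - 2ab - ⅘ac - 4bc + 22/5a + 33/2b → ¾b²c - ⅖a² - ⅘ac + 22/5a - 11/2b
  leading term b²c: no divisor's leading term divides it; move ¾b²c to the remainder.
  leading term a²: subtract (1/30)·h_1 from -⅖a² - ⅘ac + 22/5a - 11/2b → -2ab - ⅘ac + 3/10bc + 18/5a - 11/2b - 8/5c + 33/5
  leading term ab: subtract (⅖)·k_3 from -2ab - ⅘ac + 3/10bc + 18/5a - 11/2b - 8/5c + 33/5 → -⅘ac + 3/10bc + 22/5a - 11/2b - 11/5
  leading term ac: no divisor's leading term divides it; move -⅘ac to the remainder.
  leading term bc: no divisor's leading term divides it; move 3/10bc to the remainder.
  leading term a: no divisor's leading term divides it; move 22/5a to the remainder.
  leading term b: no divisor's leading term divides it; move -11/2b to the remainder.
  leading term 1: no divisor's leading term divides it; move -11/5 to the remainder.
  remainder ¾b²c - ⅘ac + 3/10bc + 22/5a - 11/2b - 11/5 ≠ 0; add k_4 = ¾b²c - ⅘ac + 3/10bc + 22/5a - 11/2b - 11/5 to the basis.

S(h_2,k_3): lcm = a²b. S = ¾b²c - ⅖a² - ⅘ac + 22/5a - 11/2b.
  leading term b²c: subtract (1)·k_4 from ¾b²c - ⅖a² - ⅘ac + 22/5a - 11/2b → -⅖a² - 3/10bc + 11/5
  leading term a²: subtract (1/30)·h_1 from -⅖a² - 3/10bc + 11/5 → -2ab - ⅘a - 8/5c + 44/5
  leading term ab: subtract (⅖)·k_3 from -2ab - ⅘a - 8/5c + 44/5 → 0
  remainder 0.

S(h_1,k_4): leading monomials are coprime, so the S-polynomial reduces to 0 (Buchberger's first criterion).
S(h_2,k_4): leading monomials are coprime, so the S-polynomial reduces to 0 (Buchberger's first criterion).
S(k_3,k_4): lcm = ab²c. S = 16/15a²c + ⅘bc² - 88/15a² + 22/3ab - 22/5bc + 44/15a.
  leading term a²c: subtract (-4/45c)·h_1 from 16/15a²c + ⅘bc² - 88/15a² + 22/3ab - 22/5bc + 44/15a → 16/3abc - 88/15a² + 22/3ab + 32/15ac - 22/5bc + 64/15c² + 44/15a - 88/5c
  leading term abc: subtract (-16/15c)·k_3 from 16/3abc - 88/15a² + 22/3ab + 32/15ac - 22/5bc + 64/15c² + 44/15a - 88/5c → -88/15a² + 22/3ab - 22/5bc + 44/15a + 88/15c
  leading term a²: subtract (22/45)·h_1 from -88/15a² + 22/3ab - 22/5bc + 44/15a + 88/15c → -22ab - 44/5a - 88/5c + 484/5
  leading term ab: subtract (22/5)·k_3 from -22ab - 44/5a - 88/5c + 484/5 → 0
  remainder 0.

Every S-polynomial of the final basis reduces to 0, so we have a Gröbner basis.
Inter-reduce: drop elements whose leading term is divisible by another's, tail-reduce, and make monic.
Reduced Gröbner basis: {b²c - 16/15ac + ⅖bc + 88/15a - 22/3b - 44/15, a² + ¾bc - 11/2, ab + ⅖a + ⅘c - 22/5}.

These coincide, so the ideals are equal.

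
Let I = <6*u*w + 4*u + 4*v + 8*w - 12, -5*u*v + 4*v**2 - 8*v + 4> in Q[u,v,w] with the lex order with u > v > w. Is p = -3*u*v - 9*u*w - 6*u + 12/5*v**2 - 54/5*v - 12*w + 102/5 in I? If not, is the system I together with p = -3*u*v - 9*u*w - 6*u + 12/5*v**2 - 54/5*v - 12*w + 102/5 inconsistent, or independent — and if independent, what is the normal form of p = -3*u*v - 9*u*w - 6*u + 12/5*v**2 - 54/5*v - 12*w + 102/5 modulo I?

-3*u*v - 9*u*w - 6*u + 12/5*v**2 - 54/5*v - 12*w + 102/5 lies in I (it reduces to 0).

First compute the reduced Gröbner basis of I by Buchberger's algorithm.
f_1 = 6*u*w + 4*u + 4*v + 8*w - 12, LT = u*w.
f_2 = -5*u*v + 4*v**2 - 8*v + 4, LT = u*v.

S(f_1,f_2): lcm = u*v*w. S = 2/3*u*v + 4/5*v**2*w + 2/3*v**2 - 4/15*v*w - 2*v + 4/5*w.
  reduce S modulo (f_1, f_2):
  remainder 4/5*v**2*w + 6/5*v**2 - 4/15*v*w - 46/15*v + 4/5*w + 8/15 ≠ 0; add h_3 = 4/5*v**2*w + 6/5*v**2 - 4/15*v*w - 46/15*v + 4/5*w + 8/15 to the basis.

The other S-polynomials (S(f_1,h_3), S(f_2,h_3)) all reduce to 0 modulo the current basis, so we have a Gröbner basis.
Inter-reduce: drop elements whose leading term is divisible by another's, tail-reduce, and make monic.
Reduced Gröbner basis: {u*v - 4/5*v**2 + 8/5*v - 4/5, u*w + 2/3*u + 2/3*v + 4/3*w - 2, v**2*w + 3/2*v**2 - 1/3*v*w - 23/6*v + w + 2/3}.
Label its elements g_1 = u*v - 4/5*v**2 + 8/5*v - 4/5, g_2 = u*w + 2/3*u + 2/3*v + 4/3*w - 2, g_3 = v**2*w + 3/2*v**2 - 1/3*v*w - 23/6*v + w + 2/3.

Reduce p = -3*u*v - 9*u*w - 6*u + 12/5*v**2 - 54/5*v - 12*w + 102/5 modulo G:
  leading term u*v: subtract (-3)·g_1 from -3*u*v - 9*u*w - 6*u + 12/5*v**2 - 54/5*v - 12*w + 102/5 → -9*u*w - 6*u - 6*v - 12*w + 18
  leading term u*w: subtract (-9)·g_2 from -9*u*w - 6*u - 6*v - 12*w + 18 → 0
  normal form = 0.
Since the normal form is 0, p ∈ I.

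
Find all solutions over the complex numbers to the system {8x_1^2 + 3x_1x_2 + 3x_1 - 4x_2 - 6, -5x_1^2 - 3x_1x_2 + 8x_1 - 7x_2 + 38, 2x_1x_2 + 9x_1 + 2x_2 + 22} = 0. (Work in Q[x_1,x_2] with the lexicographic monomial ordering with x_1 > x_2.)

Compute a lex Gröbner basis by Buchberger's algorithm.
f_1 = 8x_1^2 + 3x_1x_2 + 3x_1 - 4x_2 - 6, LT = x_1^2.
f_2 = -5x_1^2 - 3x_1x_2 + 8x_1 - 7x_2 + 38, LT = x_1^2.
f_3 = 2x_1x_2 + 9x_1 + 2x_2 + 22, LT = x_1x_2.

S(f_1,f_2): lcm = x_1^2. S = -9/40x_1x_2 + 79/40x_1 - 19/10x_2 + 137/20.
  reduce S modulo (f_1, f_2, f_3):
  remainder 239/80x_1 - 67/40x_2 + 373/40 ≠ 0; add h_4 = 239/80x_1 - 67/40x_2 + 373/40 to the basis.

S(f_1,f_3): lcm = x_1^2x_2. S = -9/2x_1^2 + 3/8x_1x_2^2 - 5/8x_1x_2 - 11x_1 - 1/2x_2^2 - 3/4x_2.
  reduce S modulo (f_1, f_2, f_3, h_4):
  remainder -7/8x_2^2 - 4849/478x_2 + 11371/478 ≠ 0; add h_5 = -7/8x_2^2 - 4849/478x_2 + 11371/478 to the basis.

S(f_2,f_3): lcm = x_1^2x_2. S = -9/2x_1^2 + 3/5x_1x_2^2 - 13/5x_1x_2 - 11x_1 + 7/5x_2^2 - 38/5x_2.
  reduce S modulo (f_1, f_2, f_3, h_4, h_5):
  remainder -304807/16730x_2 + 304807/8365 ≠ 0; add h_6 = -304807/16730x_2 + 304807/8365 to the basis.

The other S-polynomials (S(f_1,h_4), S(f_2,h_4), S(f_3,h_4), S(f_1,h_5), S(f_2,h_5), S(f_3,h_5), S(h_4,h_5), S(f_1,h_6), S(f_2,h_6), S(f_3,h_6), S(h_4,h_6), S(h_5,h_6)) all reduce to 0 modulo the current basis, so we have a Gröbner basis.
Inter-reduce: drop elements whose leading term is divisible by another's, tail-reduce, and make monic.
Reduced Gröbner basis: {x_1 + 2, x_2 - 2}.

The lex basis is triangular: the last element involves only x_2. Solving x_2 - 2 = 0 gives x_2 ∈ {2}; substituting each value into the earlier elements determines the remaining variables.
  x_2 = 2: the earlier basis element becomes x_1 + 2 = 0, giving x_1 = -2 — point (-2, 2).

{(-2, 2)}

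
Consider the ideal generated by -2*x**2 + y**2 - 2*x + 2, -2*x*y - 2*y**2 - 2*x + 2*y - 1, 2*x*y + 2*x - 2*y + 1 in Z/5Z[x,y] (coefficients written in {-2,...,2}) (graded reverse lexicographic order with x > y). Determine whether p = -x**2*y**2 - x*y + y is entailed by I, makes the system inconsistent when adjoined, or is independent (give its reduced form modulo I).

First compute the reduced Gröbner basis of I by Buchberger's algorithm.
f_1 = -2*x**2 + y**2 - 2*x + 2, LT = x**2.
f_2 = -2*x*y - 2*y**2 - 2*x + 2*y - 1, LT = x*y.
f_3 = 2*x*y + 2*x - 2*y + 1, LT = x*y.

S(f_1,f_2): lcm = x**2*y. S = -x*y**2 + 2*y**3 - x**2 + 2*x*y + 2*x - y.
  leading term x*y**2: subtract (-2*y)·f_2 from -x*y**2 + 2*y**3 - x**2 + 2*x*y + 2*x - y → -2*y**3 - x**2 - 2*x*y - y**2 + 2*x + 2*y
  leading term y**3: no divisor's leading term divides it; move -2*y**3 to the remainder.
  leading term x**2: subtract (-2)·f_1 from -x**2 - 2*x*y - y**2 + 2*x + 2*y → -2*x*y + y**2 - 2*x + 2*y - 1
  leading term x*y: subtract (1)·f_2 from -2*x*y + y**2 - 2*x + 2*y - 1 → -2*y**2
  leading term y**2: no divisor's leading term divides it; move -2*y**2 to the remainder.
  remainder -2*y**3 - 2*y**2 ≠ 0; add h_4 = -2*y**3 - 2*y**2 to the basis.

S(f_1,f_3): lcm = x**2*y. S = 2*y**3 - x**2 + 2*x*y + 2*x - y.
  leading term y**3: subtract (-1)·h_4 from 2*y**3 - x**2 + 2*x*y + 2*x - y → -x**2 + 2*x*y - 2*y**2 + 2*x - y
  leading term x**2: subtract (-2)·f_1 from -x**2 + 2*x*y - 2*y**2 + 2*x - y → 2*x*y - 2*x - y - 1
  leading term x*y: subtract (-1)·f_2 from 2*x*y - 2*x - y - 1 → -2*y**2 + x + y - 2
  leading term y**2: no divisor's leading term divides it; move -2*y**2 to the remainder.
  leading term x: no divisor's leading term divides it; move x to the remainder.
  leading term y: no divisor's leading term divides it; move y to the remainder.
  leading term 1: no divisor's leading term divides it; move -2 to the remainder.
  remainder -2*y**2 + x + y - 2 ≠ 0; add h_5 = -2*y**2 + x + y - 2 to the basis.

S(f_2,f_3): lcm = x*y. S = y**2.
  leading term y**2: subtract (2)·h_5 from y**2 → -2*x - 2*y - 1
  leading term x: no divisor's leading term divides it; move -2*x to the remainder.
  leading term y: no divisor's leading term divides it; move -2*y to the remainder.
  leading term 1: no divisor's leading term divides it; move -1 to the remainder.
  remainder -2*x - 2*y - 1 ≠ 0; add h_6 = -2*x - 2*y - 1 to the basis.

The other S-polynomials (S(f_1,h_4), S(f_2,h_4), S(f_3,h_4), S(f_1,h_5), S(f_2,h_5), S(f_3,h_5), S(h_4,h_5), S(f_1,h_6), S(f_2,h_6), S(f_3,h_6), S(h_4,h_6), S(h_5,h_6)) all reduce to 0 modulo the current basis, so we have a Gröbner basis.
Inter-reduce: drop elements whose leading term is divisible by another's, tail-reduce, and make monic.
Reduced Gröbner basis: {y**2, x + y - 2}.
Label its elements g_1 = y**2, g_2 = x + y - 2.

Reduce p = -x**2*y**2 - x*y + y modulo G:
  leading term x**2*y**2: subtract (-x**2)·g_1 from -x**2*y**2 - x*y + y → -x*y + y
  leading term x*y: subtract (-y)·g_2 from -x*y + y → y**2 - y
  leading term y**2: subtract (1)·g_1 from y**2 - y → -y
  leading term y: no divisor's leading term divides it; move -y to the remainder.
  normal form = -y.
The normal form is nonzero, so p ∉ I. Since p minus its normal form lies in I, I + (p) = I + (r) where r = -y; decide whether this ideal is the whole ring.
Run Buchberger on G together with r (pairs among the g_i already reduce to 0 since G is a Gröbner basis):
g_1 = y**2, LT = y**2.
g_2 = x + y - 2, LT = x.
r = -y, LT = y.

The S-polynomials (S(g_1,g_2), S(g_1,r), S(g_2,r)) all reduce to 0 modulo the current basis, so we have a Gröbner basis.
Inter-reduce: drop elements whose leading term is divisible by another's, tail-reduce, and make monic.
Reduced Gröbner basis: {x - 2, y}.
The reduced Gröbner basis of I + (p) is {x - 2, y} ≠ {1}, a proper ideal, so the enlarged system stays consistent: p is independent of I, with normal form -y.

-x**2*y**2 - x*y + y is independent of I; its normal form modulo I is -y.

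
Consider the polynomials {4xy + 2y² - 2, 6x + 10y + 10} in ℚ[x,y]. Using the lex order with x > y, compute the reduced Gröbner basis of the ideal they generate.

f_1 = 4xy + 2y² - 2, LT = xy.
f_2 = 6x + 10y + 10, LT = x.

S(f_1,f_2): lcm = xy. S = -7/6y² - 5/3y - ½.
  leading term y²: no divisor's leading term divides it; move -7/6y² to the remainder.
  leading term y: no divisor's leading term divides it; move -5/3y to the remainder.
  leading term 1: no divisor's leading term divides it; move -½ to the remainder.
  remainder -7/6y² - 5/3y - ½ ≠ 0; add g_3 = -7/6y² - 5/3y - ½ to the basis.

The other S-polynomials (S(f_1,g_3), S(f_2,g_3)) all reduce to 0 modulo the current basis, so we have a Gröbner basis.
Inter-reduce: drop elements whose leading term is divisible by another's, tail-reduce, and make monic.

G = {x + 5/3y + 5/3, y² + 10/7y + 3/7}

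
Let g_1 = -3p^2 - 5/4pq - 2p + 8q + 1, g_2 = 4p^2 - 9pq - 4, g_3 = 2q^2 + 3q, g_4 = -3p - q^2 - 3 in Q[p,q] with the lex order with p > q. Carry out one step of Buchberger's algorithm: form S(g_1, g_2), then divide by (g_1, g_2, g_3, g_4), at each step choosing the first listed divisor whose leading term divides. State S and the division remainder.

S(g_1, g_2) = 8/3pq + 2/3p - 8/3q + 2/3; remainder on division = -7q.

lcm(LM(g_1), LM(g_2)) = p^2.
S = (lcm/LT(g_1))·g_1 − (lcm/LT(g_2))·g_2 = 8/3pq + 2/3p - 8/3q + 2/3.
Reduce S modulo (g_1, g_2, g_3, g_4) in that order:
  leading term pq: subtract (-8/9q)·g_4 from 8/3pq + 2/3p - 8/3q + 2/3 → 2/3p - 8/9q^3 - 16/3q + 2/3
  leading term p: subtract (-2/9)·g_4 from 2/3p - 8/9q^3 - 16/3q + 2/3 → -8/9q^3 - 2/9q^2 - 16/3q
  leading term q^3: subtract (-4/9q)·g_3 from -8/9q^3 - 2/9q^2 - 16/3q → 10/9q^2 - 16/3q
  leading term q^2: subtract (5/9)·g_3 from 10/9q^2 - 16/3q → -7q
  leading term q: no divisor's leading term divides it; move -7q to the remainder.
The remainder -7q is nonzero, so it would be added as the next basis element.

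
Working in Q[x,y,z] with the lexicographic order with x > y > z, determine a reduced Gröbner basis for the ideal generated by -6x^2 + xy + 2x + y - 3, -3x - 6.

f_1 = -6x^2 + xy + 2x + y - 3, LT = x^2.
f_2 = -3x - 6, LT = x.

S(f_1,f_2): lcm = x^2. S = -1/6xy - 7/3x - 1/6y + 1/2.
  reduce S modulo (f_1, f_2):
  remainder 1/6y + 31/6 ≠ 0; add g_3 = 1/6y + 31/6 to the basis.

The other S-polynomials (S(f_1,g_3), S(f_2,g_3)) all reduce to 0 modulo the current basis, so we have a Gröbner basis.
Inter-reduce: drop elements whose leading term is divisible by another's, tail-reduce, and make monic.

G = {x + 2, y + 31}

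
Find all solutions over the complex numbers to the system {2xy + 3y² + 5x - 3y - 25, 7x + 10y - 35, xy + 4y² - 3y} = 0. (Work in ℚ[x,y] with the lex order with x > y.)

{(5, 0)}

Compute a lex Gröbner basis by Buchberger's algorithm.
f_1 = 2xy + 5x + 3y² - 3y - 25, LT = xy.
f_2 = 7x + 10y - 35, LT = x.
f_3 = xy + 4y² - 3y, LT = xy.

S(f_1,f_2): lcm = xy. S = 5/2x + 1/14y² + 7/2y - 25/2.
  leading term x: subtract (5/14)·f_2 from 5/2x + 1/14y² + 7/2y - 25/2 → 1/14y² - 1/14y
  leading term y²: no divisor's leading term divides it; move 1/14y² to the remainder.
  leading term y: no divisor's leading term divides it; move -1/14y to the remainder.
  remainder 1/14y² - 1/14y ≠ 0; add h_4 = 1/14y² - 1/14y to the basis.

S(f_1,f_3): lcm = xy. S = 5/2x - 5/2y² + 3/2y - 25/2.
  leading term x: subtract (5/14)·f_2 from 5/2x - 5/2y² + 3/2y - 25/2 → -5/2y² - 29/14y
  leading term y²: subtract (-35)·h_4 from -5/2y² - 29/14y → -32/7y
  leading term y: no divisor's leading term divides it; move -32/7y to the remainder.
  remainder -32/7y ≠ 0; add h_5 = -32/7y to the basis.

The other S-polynomials (S(f_2,f_3), S(f_1,h_4), S(f_2,h_4), S(f_3,h_4), S(f_1,h_5), S(f_2,h_5), S(f_3,h_5), S(h_4,h_5)) all reduce to 0 modulo the current basis, so we have a Gröbner basis.
Inter-reduce: drop elements whose leading term is divisible by another's, tail-reduce, and make monic.
Reduced Gröbner basis: {x - 5, y}.

Elimination: the polynomial y lies in the elimination ideal for y, so y ∈ {0}. For each such y, the remaining basis elements (now univariate) give the rest of the solution.
  y = 0: the earlier basis element becomes x - 5 = 0, giving x = 5 — point (5, 0).
A lex Gröbner basis triangularizes the system, enabling back-substitution.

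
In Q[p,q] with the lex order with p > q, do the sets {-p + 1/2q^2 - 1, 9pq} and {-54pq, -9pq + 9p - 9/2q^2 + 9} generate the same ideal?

Yes, the ideals are equal.

Two ideals are equal iff their reduced Gröbner bases coincide (the reduced basis is unique for a fixed ordering).
Buchberger on the first generating set:
f_1 = -p + 1/2q^2 - 1, LT = p.
f_2 = 9pq, LT = pq.

S(f_1,f_2): lcm = pq. S = -1/2q^3 + q.
  reduce S modulo (f_1, f_2):
  remainder -1/2q^3 + q ≠ 0; add g_3 = -1/2q^3 + q to the basis.

The other S-polynomials (S(f_1,g_3), S(f_2,g_3)) all reduce to 0 modulo the current basis, so we have a Gröbner basis.
Inter-reduce: drop elements whose leading term is divisible by another's, tail-reduce, and make monic.
Reduced Gröbner basis: {p - 1/2q^2 + 1, q^3 - 2q}.

Buchberger on the second generating set:
h_1 = -54pq, LT = pq.
h_2 = -9pq + 9p - 9/2q^2 + 9, LT = pq.

S(h_1,h_2): lcm = pq. S = p - 1/2q^2 + 1.
  reduce S modulo (h_1, h_2):
  remainder p - 1/2q^2 + 1 ≠ 0; add k_3 = p - 1/2q^2 + 1 to the basis.

S(h_1,k_3): lcm = pq. S = 1/2q^3 - q.
  reduce S modulo (h_1, h_2, k_3):
  remainder 1/2q^3 - q ≠ 0; add k_4 = 1/2q^3 - q to the basis.

The other S-polynomials (S(h_2,k_3), S(h_1,k_4), S(h_2,k_4), S(k_3,k_4)) all reduce to 0 modulo the current basis, so we have a Gröbner basis.
Inter-reduce: drop elements whose leading term is divisible by another's, tail-reduce, and make monic.
Reduced Gröbner basis: {p - 1/2q^2 + 1, q^3 - 2q}.

The two bases agree; hence the ideals are identical.
The choice of monomial ordering does not affect the verdict — as long as both bases are computed under the same ordering, their equality decides ideal equality.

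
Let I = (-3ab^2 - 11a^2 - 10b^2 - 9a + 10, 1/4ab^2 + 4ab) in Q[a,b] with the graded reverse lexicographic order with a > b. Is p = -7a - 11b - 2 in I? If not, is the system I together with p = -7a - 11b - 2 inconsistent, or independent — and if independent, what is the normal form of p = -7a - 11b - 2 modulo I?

First compute the reduced Gröbner basis of I by Buchberger's algorithm.
f_1 = -3ab^2 - 11a^2 - 10b^2 - 9a + 10, LT = ab^2.
f_2 = 1/4ab^2 + 4ab, LT = ab^2.

S(f_1,f_2): lcm = ab^2. S = 11/3a^2 - 16ab + 10/3b^2 + 3a - 10/3.
  reduce S modulo (f_1, f_2):
  remainder 11/3a^2 - 16ab + 10/3b^2 + 3a - 10/3 ≠ 0; add h_3 = 11/3a^2 - 16ab + 10/3b^2 + 3a - 10/3 to the basis.

S(f_1,h_3): lcm = a^2b^2. S = 48/11ab^3 - 10/11b^4 + 11/3a^3 + 83/33ab^2 + 3a^2 + 10/11b^2 - 10/3a.
  reduce S modulo (f_1, f_2, h_3):
  remainder -10/11b^4 - 160/11b^3 + 10/11b^2 + 160/11b ≠ 0; add h_4 = -10/11b^4 - 160/11b^3 + 10/11b^2 + 160/11b to the basis.

The other S-polynomials (S(f_2,h_3), S(f_1,h_4), S(f_2,h_4), S(h_3,h_4)) all reduce to 0 modulo the current basis, so we have a Gröbner basis.
Inter-reduce: drop elements whose leading term is divisible by another's, tail-reduce, and make monic.
Reduced Gröbner basis: {b^4 + 16b^3 - b^2 - 16b, ab^2 + 16ab, a^2 - 48/11ab + 10/11b^2 + 9/11a - 10/11}.
Label its elements g_1 = b^4 + 16b^3 - b^2 - 16b, g_2 = ab^2 + 16ab, g_3 = a^2 - 48/11ab + 10/11b^2 + 9/11a - 10/11.

Reduce p = -7a - 11b - 2 modulo G:
  leading term a: no divisor's leading term divides it; move -7a to the remainder.
  leading term b: no divisor's leading term divides it; move -11b to the remainder.
  leading term 1: no divisor's leading term divides it; move -2 to the remainder.
  normal form = -7a - 11b - 2.
The normal form is nonzero, so p ∉ I. Since p minus its normal form lies in I, I + (p) = I + (r) where r = -7a - 11b - 2; decide whether this ideal is the whole ring.
Run Buchberger on G together with r (pairs among the g_i already reduce to 0 since G is a Gröbner basis):
g_1 = b^4 + 16b^3 - b^2 - 16b, LT = b^4.
g_2 = ab^2 + 16ab, LT = ab^2.
g_3 = a^2 - 48/11ab + 10/11b^2 + 9/11a - 10/11, LT = a^2.
r = -7a - 11b - 2, LT = a.

S(g_2,r): lcm = ab^2. S = -11/7b^3 + 16ab - 2/7b^2.
  reduce S modulo (g_1, g_2, g_3, r):
  remainder -11/7b^3 - 178/7b^2 - 32/7b ≠ 0; add m_5 = -11/7b^3 - 178/7b^2 - 32/7b to the basis.

S(g_3,r): lcm = a^2. S = -457/77ab + 10/11b^2 + 41/77a - 10/11.
  reduce S modulo (g_1, g_2, g_3, r, m_5):
  remainder 5517/539b^2 + 463/539b - 52/49 ≠ 0; add m_6 = 5517/539b^2 + 463/539b - 52/49 to the basis.

S(g_1,m_5): lcm = b^4. S = -2/11b^3 - 43/11b^2 - 16b.
  reduce S modulo (g_1, g_2, g_3, r, m_5, m_6):
  remainder -1141517/74173b - 676/6743 ≠ 0; add m_7 = -1141517/74173b - 676/6743 to the basis.

S(g_1,m_6): lcm = b^4. S = 87809/5517b^3 - 4945/5517b^2 - 16b.
  reduce S modulo (g_1, g_2, g_3, r, m_5, m_6, m_7):
  remainder -4284270848/161480751 ≠ 0; add m_8 = -4284270848/161480751 to the basis.

The other S-polynomials (S(g_1,g_2), S(g_1,g_3), S(g_1,r), S(g_2,g_3), S(g_2,m_5), S(g_3,m_5), S(r,m_5), S(g_2,m_6), S(g_3,m_6), S(r,m_6), S(m_5,m_6), S(g_1,m_7), S(g_2,m_7), S(g_3,m_7), S(r,m_7), S(m_5,m_7), S(m_6,m_7), S(g_1,m_8), S(g_2,m_8), S(g_3,m_8), S(r,m_8), S(m_5,m_8), S(m_6,m_8), S(m_7,m_8)) all reduce to 0 modulo the current basis, so we have a Gröbner basis.
Inter-reduce: drop elements whose leading term is divisible by another's, tail-reduce, and make monic.
Reduced Gröbner basis: {1}.
The reduced Gröbner basis of I + (p) is {1}: the ideal is the whole ring, so the enlarged system has no common solution — adjoining p is inconsistent.

Ideal membership is decidable via reduction modulo a Gröbner basis.

Adjoining -7a - 11b - 2 makes the ideal the whole ring: the system is inconsistent.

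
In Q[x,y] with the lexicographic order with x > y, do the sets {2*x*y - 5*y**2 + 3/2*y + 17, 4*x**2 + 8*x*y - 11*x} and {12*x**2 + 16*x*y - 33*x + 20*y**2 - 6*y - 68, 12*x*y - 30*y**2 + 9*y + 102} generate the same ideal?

Since reduced Gröbner bases are canonical representatives of ideals under a given ordering, it suffices to compute and compare them.
Buchberger on the first generating set:
f_1 = 2*x*y - 5*y**2 + 3/2*y + 17, LT = x*y.
f_2 = 4*x**2 + 8*x*y - 11*x, LT = x**2.

S(f_1,f_2): lcm = x**2*y. S = -9/2*x*y**2 + 7/2*x*y + 17/2*x.
  reduce S modulo (f_1, f_2):
  remainder 17/2*x - 45/4*y**3 + 97/8*y**2 + 285/8*y - 119/4 ≠ 0; add g_3 = 17/2*x - 45/4*y**3 + 97/8*y**2 + 285/8*y - 119/4 to the basis.

S(f_1,g_3): lcm = x*y. S = 45/34*y**4 - 97/68*y**3 - 455/68*y**2 + 17/4*y + 17/2.
  reduce S modulo (f_1, f_2, g_3):
  remainder 45/34*y**4 - 97/68*y**3 - 455/68*y**2 + 17/4*y + 17/2 ≠ 0; add g_4 = 45/34*y**4 - 97/68*y**3 - 455/68*y**2 + 17/4*y + 17/2 to the basis.

The other S-polynomials (S(f_2,g_3), S(f_1,g_4), S(f_2,g_4), S(g_3,g_4)) all reduce to 0 modulo the current basis, so we have a Gröbner basis.
Inter-reduce: drop elements whose leading term is divisible by another's, tail-reduce, and make monic.
Reduced Gröbner basis: {x - 45/34*y**3 + 97/68*y**2 + 285/68*y - 7/2, y**4 - 97/90*y**3 - 91/18*y**2 + 289/90*y + 289/45}.

Buchberger on the second generating set:
h_1 = 12*x**2 + 16*x*y - 33*x + 20*y**2 - 6*y - 68, LT = x**2.
h_2 = 12*x*y - 30*y**2 + 9*y + 102, LT = x*y.

S(h_1,h_2): lcm = x**2*y. S = 23/6*x*y**2 - 7/2*x*y - 17/2*x + 5/3*y**3 - 1/2*y**2 - 17/3*y.
  reduce S modulo (h_1, h_2):
  remainder -17/2*x + 45/4*y**3 - 97/8*y**2 - 285/8*y + 119/4 ≠ 0; add k_3 = -17/2*x + 45/4*y**3 - 97/8*y**2 - 285/8*y + 119/4 to the basis.

S(h_1,k_3): lcm = x**2. S = 45/34*x*y**3 - 97/68*x*y**2 - 583/204*x*y + 3/4*x + 5/3*y**2 - 1/2*y - 17/3.
  reduce S modulo (h_1, h_2, k_3):
  remainder 225/68*y**4 - 485/136*y**3 - 2275/136*y**2 + 85/8*y + 85/4 ≠ 0; add k_4 = 225/68*y**4 - 485/136*y**3 - 2275/136*y**2 + 85/8*y + 85/4 to the basis.

The other S-polynomials (S(h_2,k_3), S(h_1,k_4), S(h_2,k_4), S(k_3,k_4)) all reduce to 0 modulo the current basis, so we have a Gröbner basis.
Inter-reduce: drop elements whose leading term is divisible by another's, tail-reduce, and make monic.
Reduced Gröbner basis: {x - 45/34*y**3 + 97/68*y**2 + 285/68*y - 7/2, y**4 - 97/90*y**3 - 91/18*y**2 + 289/90*y + 289/45}.

The two bases agree; hence the ideals are identical.

Yes, the ideals are equal.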